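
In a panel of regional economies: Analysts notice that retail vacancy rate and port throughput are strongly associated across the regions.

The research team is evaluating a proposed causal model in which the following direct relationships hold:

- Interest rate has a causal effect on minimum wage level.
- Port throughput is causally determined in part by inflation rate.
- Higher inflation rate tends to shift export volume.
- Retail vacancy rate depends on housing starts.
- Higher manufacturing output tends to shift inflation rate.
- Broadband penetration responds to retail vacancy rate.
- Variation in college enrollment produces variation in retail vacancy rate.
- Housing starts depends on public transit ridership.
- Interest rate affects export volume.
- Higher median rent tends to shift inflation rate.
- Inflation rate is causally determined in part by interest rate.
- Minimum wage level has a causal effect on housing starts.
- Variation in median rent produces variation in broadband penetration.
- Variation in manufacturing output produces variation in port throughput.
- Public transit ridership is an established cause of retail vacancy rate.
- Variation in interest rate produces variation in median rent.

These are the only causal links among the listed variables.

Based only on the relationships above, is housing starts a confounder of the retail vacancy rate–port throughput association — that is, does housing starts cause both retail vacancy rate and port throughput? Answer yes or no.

Housing starts has no stated causal path to port throughput. A confounder must cause both variables, so housing starts does not qualify.

no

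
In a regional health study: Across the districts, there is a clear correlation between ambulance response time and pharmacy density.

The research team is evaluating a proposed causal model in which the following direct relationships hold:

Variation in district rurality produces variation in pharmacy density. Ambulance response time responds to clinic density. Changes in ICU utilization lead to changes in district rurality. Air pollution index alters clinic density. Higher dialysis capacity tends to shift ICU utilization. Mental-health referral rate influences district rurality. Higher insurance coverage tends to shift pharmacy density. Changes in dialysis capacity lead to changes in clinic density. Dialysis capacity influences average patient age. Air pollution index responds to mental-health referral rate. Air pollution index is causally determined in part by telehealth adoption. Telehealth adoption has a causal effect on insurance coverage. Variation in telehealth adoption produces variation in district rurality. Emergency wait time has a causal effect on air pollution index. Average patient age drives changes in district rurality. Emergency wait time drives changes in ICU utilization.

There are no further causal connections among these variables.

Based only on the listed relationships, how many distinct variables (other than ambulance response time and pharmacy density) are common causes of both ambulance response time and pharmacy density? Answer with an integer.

The common causes are: dialysis capacity (to ambulance response time via dialysis capacity → clinic density → ambulance response time; to pharmacy density via dialysis capacity → ICU utilization → district rurality → pharmacy density); emergency wait time (to ambulance response time via emergency wait time → air pollution index → clinic density → ambulance response time; to pharmacy density via emergency wait time → ICU utilization → district rurality → pharmacy density); mental-health referral rate (to ambulance response time via mental-health referral rate → air pollution index → clinic density → ambulance response time; to pharmacy density via mental-health referral rate → district rurality → pharmacy density); telehealth adoption (to ambulance response time via telehealth adoption → air pollution index → clinic density → ambulance response time; to pharmacy density via telehealth adoption → district rurality → pharmacy density).
Every other variable lacks a causal path to at least one of ambulance response time and pharmacy density.

4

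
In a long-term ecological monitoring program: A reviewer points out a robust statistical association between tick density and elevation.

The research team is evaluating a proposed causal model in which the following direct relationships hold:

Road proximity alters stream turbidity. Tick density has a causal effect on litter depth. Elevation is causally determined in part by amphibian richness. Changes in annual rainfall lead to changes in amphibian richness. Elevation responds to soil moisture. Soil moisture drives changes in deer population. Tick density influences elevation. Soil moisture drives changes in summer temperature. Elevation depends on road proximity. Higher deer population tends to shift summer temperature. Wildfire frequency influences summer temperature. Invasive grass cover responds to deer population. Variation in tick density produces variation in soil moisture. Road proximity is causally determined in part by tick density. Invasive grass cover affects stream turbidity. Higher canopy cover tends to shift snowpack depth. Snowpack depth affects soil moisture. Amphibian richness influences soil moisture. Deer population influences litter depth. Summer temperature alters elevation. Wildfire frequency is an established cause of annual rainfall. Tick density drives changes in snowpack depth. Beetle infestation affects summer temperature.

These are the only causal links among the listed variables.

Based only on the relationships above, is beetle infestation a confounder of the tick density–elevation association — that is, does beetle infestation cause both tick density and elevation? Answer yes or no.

Beetle infestation has no stated causal path to tick density. A confounder must cause both variables, so beetle infestation does not qualify.

no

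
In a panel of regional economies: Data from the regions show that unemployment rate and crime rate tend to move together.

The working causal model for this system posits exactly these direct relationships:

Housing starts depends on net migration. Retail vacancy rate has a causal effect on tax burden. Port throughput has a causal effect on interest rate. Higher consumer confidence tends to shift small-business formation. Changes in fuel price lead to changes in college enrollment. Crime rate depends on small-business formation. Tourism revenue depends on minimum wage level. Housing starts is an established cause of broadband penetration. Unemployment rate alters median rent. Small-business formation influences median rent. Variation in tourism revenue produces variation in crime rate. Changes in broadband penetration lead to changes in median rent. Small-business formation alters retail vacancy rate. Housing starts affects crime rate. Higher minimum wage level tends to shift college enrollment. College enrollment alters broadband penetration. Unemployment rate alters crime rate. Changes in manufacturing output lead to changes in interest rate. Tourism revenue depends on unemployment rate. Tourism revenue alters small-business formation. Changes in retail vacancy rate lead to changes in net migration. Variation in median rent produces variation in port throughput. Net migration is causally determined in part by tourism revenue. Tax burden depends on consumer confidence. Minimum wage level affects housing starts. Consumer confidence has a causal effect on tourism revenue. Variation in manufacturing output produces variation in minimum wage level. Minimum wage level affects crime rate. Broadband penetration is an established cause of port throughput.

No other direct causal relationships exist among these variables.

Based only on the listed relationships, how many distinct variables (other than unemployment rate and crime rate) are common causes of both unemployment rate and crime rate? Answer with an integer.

No listed variable has a causal path to both unemployment rate and crime rate, so there are no common causes.

0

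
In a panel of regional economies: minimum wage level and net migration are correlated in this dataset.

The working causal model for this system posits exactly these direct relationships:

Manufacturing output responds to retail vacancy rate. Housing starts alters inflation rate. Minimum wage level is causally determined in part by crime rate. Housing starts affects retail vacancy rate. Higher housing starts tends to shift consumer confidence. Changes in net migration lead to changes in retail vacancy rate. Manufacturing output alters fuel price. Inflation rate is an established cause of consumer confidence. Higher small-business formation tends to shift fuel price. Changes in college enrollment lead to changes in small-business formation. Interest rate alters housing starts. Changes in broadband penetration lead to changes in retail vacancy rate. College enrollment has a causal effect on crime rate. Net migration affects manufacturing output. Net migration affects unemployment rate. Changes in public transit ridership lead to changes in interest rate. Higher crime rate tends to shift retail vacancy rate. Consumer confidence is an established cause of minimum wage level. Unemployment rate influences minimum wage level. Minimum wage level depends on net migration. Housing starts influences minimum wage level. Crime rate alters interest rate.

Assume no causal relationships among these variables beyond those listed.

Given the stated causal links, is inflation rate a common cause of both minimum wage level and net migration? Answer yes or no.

no

Inflation rate has no stated causal path to net migration. A confounder must cause both variables, so inflation rate does not qualify.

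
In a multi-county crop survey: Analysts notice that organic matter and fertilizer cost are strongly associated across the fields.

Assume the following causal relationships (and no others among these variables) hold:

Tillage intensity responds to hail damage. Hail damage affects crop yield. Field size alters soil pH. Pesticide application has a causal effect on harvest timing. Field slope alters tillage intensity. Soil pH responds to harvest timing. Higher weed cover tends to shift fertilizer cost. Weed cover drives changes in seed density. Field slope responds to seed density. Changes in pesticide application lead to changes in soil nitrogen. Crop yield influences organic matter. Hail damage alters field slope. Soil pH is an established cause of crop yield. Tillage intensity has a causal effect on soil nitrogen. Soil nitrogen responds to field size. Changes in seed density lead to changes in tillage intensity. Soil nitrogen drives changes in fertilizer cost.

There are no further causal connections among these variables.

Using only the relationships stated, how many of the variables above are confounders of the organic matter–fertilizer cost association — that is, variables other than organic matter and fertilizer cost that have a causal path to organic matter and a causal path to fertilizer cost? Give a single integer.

The common causes are: field size (to organic matter via field size → soil pH → crop yield → organic matter; to fertilizer cost via field size → soil nitrogen → fertilizer cost); hail damage (to organic matter via hail damage → crop yield → organic matter; to fertilizer cost via hail damage → tillage intensity → soil nitrogen → fertilizer cost); pesticide application (to organic matter via pesticide application → harvest timing → soil pH → crop yield → organic matter; to fertilizer cost via pesticide application → soil nitrogen → fertilizer cost).
Every other variable lacks a causal path to at least one of organic matter and fertilizer cost.

3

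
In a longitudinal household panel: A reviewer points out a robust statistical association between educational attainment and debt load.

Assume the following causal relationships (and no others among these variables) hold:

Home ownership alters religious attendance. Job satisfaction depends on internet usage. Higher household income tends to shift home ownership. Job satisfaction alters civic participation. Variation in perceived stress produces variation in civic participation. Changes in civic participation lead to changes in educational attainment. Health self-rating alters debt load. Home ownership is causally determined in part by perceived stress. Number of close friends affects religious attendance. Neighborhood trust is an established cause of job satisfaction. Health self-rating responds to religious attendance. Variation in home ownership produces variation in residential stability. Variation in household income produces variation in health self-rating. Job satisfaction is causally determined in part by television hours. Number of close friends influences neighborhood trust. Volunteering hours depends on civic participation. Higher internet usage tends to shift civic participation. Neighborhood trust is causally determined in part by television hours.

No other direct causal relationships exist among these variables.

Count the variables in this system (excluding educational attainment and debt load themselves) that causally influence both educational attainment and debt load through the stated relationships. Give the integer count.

The common causes are: number of close friends (to educational attainment via number of close friends → neighborhood trust → job satisfaction → civic participation → educational attainment; to debt load via number of close friends → religious attendance → health self-rating → debt load); perceived stress (to educational attainment via perceived stress → civic participation → educational attainment; to debt load via perceived stress → home ownership → religious attendance → health self-rating → debt load).
Every other variable lacks a causal path to at least one of educational attainment and debt load.

2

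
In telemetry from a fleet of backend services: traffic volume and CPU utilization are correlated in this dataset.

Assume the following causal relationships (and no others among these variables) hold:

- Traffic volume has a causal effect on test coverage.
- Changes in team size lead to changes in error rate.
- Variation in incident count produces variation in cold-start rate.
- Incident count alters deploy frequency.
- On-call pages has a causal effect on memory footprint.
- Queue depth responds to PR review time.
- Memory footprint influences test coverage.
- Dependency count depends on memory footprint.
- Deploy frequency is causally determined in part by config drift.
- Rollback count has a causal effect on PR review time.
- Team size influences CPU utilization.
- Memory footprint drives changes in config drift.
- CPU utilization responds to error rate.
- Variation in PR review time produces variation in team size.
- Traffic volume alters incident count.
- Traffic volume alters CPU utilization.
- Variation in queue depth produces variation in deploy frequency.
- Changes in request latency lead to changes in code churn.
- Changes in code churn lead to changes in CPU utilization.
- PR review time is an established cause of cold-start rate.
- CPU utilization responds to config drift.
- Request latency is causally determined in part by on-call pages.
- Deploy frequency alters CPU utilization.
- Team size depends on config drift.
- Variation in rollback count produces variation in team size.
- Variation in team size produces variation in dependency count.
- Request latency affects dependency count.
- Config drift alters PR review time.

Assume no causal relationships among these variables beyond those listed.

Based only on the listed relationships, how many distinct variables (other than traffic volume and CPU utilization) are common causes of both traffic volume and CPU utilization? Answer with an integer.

0

No listed variable has a causal path to both traffic volume and CPU utilization, so there are no common causes.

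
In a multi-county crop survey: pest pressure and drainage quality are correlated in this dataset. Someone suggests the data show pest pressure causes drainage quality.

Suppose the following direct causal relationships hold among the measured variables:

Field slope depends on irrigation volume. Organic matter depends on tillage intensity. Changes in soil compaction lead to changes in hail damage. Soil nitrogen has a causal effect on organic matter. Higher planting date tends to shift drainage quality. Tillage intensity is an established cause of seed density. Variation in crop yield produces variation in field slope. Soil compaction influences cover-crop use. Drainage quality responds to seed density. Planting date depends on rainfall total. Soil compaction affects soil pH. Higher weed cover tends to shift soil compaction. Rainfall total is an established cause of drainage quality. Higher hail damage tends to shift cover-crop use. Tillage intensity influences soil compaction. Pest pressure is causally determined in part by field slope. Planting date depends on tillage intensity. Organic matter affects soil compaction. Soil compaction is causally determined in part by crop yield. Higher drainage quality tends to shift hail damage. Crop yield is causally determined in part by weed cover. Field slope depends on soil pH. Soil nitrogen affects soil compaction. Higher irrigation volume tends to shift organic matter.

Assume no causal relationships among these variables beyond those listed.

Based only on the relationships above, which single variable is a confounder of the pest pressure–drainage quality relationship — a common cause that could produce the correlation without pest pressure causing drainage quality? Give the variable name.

tillage intensity

Tillage intensity has a causal path to pest pressure (tillage intensity → soil compaction → soil pH → field slope → pest pressure) and a separate causal path to drainage quality (tillage intensity → seed density → drainage quality), so it is a common cause of both.
No stated relationship gives pest pressure a causal route to drainage quality, so the correlation is explained by the shared upstream cause rather than a direct effect.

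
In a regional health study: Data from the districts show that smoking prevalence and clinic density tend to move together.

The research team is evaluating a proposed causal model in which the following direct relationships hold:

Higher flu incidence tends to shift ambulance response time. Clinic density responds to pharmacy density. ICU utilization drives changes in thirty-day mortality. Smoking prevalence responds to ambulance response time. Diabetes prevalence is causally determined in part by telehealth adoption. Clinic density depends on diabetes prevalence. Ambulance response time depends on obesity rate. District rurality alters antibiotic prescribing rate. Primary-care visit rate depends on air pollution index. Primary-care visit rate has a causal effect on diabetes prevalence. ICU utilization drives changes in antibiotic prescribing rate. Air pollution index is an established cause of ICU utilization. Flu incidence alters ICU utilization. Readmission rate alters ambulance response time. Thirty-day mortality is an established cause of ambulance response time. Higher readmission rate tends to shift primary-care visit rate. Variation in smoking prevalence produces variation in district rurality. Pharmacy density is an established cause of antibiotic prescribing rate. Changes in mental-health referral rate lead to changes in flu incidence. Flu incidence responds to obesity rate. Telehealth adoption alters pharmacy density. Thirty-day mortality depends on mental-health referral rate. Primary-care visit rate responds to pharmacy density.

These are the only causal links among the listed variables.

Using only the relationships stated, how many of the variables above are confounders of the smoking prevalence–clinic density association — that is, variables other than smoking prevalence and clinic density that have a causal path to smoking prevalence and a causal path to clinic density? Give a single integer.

The common causes are: air pollution index (to smoking prevalence via air pollution index → ICU utilization → thirty-day mortality → ambulance response time → smoking prevalence; to clinic density via air pollution index → primary-care visit rate → diabetes prevalence → clinic density); readmission rate (to smoking prevalence via readmission rate → ambulance response time → smoking prevalence; to clinic density via readmission rate → primary-care visit rate → diabetes prevalence → clinic density).
Every other variable lacks a causal path to at least one of smoking prevalence and clinic density.

2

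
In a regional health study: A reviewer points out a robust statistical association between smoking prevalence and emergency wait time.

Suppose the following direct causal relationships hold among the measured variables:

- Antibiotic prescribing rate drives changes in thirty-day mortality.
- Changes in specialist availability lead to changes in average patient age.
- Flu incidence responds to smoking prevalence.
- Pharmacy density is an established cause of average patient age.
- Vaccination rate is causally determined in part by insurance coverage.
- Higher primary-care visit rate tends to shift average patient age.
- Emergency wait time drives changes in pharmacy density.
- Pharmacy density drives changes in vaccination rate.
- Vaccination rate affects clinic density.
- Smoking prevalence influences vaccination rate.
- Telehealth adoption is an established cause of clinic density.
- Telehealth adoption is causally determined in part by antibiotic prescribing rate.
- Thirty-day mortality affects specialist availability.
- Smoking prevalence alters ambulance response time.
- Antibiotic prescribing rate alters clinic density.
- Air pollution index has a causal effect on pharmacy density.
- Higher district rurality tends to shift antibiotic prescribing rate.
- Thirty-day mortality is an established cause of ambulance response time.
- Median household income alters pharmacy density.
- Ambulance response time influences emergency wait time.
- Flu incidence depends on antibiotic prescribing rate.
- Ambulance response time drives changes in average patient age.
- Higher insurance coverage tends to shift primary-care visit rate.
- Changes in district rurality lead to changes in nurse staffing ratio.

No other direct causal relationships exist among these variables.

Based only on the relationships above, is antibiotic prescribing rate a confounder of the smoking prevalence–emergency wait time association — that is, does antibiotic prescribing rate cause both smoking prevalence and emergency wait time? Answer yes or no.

Antibiotic prescribing rate has no stated causal path to smoking prevalence. A confounder must cause both variables, so antibiotic prescribing rate does not qualify.

no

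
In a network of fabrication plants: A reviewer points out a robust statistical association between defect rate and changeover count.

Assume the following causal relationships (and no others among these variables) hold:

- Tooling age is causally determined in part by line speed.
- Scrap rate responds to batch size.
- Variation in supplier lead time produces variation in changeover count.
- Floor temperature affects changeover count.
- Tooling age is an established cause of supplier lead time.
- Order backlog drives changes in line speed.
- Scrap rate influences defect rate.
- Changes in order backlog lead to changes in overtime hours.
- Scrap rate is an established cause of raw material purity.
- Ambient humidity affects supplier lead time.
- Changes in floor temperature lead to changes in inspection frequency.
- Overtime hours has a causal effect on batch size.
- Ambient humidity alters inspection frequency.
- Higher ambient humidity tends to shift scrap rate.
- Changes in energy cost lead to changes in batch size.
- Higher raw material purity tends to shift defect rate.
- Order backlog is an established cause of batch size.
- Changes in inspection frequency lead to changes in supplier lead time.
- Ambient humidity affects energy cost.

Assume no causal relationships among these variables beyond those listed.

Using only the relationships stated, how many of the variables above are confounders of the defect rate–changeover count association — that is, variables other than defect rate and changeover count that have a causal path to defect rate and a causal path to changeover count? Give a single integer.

The common causes are: ambient humidity (to defect rate via ambient humidity → scrap rate → defect rate; to changeover count via ambient humidity → supplier lead time → changeover count); order backlog (to defect rate via order backlog → batch size → scrap rate → defect rate; to changeover count via order backlog → line speed → tooling age → supplier lead time → changeover count).
Every other variable lacks a causal path to at least one of defect rate and changeover count.

2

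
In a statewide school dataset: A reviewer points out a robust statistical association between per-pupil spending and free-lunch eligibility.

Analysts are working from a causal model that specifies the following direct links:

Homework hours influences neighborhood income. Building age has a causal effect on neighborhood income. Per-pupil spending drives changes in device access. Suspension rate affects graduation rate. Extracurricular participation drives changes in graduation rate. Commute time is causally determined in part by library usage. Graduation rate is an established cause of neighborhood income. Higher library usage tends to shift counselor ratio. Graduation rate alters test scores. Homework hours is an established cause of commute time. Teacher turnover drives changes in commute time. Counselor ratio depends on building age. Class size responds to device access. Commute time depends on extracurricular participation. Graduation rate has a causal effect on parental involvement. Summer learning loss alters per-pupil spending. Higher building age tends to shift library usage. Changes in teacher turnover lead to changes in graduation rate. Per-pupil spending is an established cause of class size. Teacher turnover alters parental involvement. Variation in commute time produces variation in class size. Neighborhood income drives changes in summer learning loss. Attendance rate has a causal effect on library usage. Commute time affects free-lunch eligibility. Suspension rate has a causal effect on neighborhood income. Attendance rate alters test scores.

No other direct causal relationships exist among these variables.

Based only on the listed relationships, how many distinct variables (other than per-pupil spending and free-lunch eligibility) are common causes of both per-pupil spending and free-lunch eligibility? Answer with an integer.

The common causes are: building age (to per-pupil spending via building age → neighborhood income → summer learning loss → per-pupil spending; to free-lunch eligibility via building age → library usage → commute time → free-lunch eligibility); extracurricular participation (to per-pupil spending via extracurricular participation → graduation rate → neighborhood income → summer learning loss → per-pupil spending; to free-lunch eligibility via extracurricular participation → commute time → free-lunch eligibility); homework hours (to per-pupil spending via homework hours → neighborhood income → summer learning loss → per-pupil spending; to free-lunch eligibility via homework hours → commute time → free-lunch eligibility); teacher turnover (to per-pupil spending via teacher turnover → graduation rate → neighborhood income → summer learning loss → per-pupil spending; to free-lunch eligibility via teacher turnover → commute time → free-lunch eligibility).
Every other variable lacks a causal path to at least one of per-pupil spending and free-lunch eligibility.

4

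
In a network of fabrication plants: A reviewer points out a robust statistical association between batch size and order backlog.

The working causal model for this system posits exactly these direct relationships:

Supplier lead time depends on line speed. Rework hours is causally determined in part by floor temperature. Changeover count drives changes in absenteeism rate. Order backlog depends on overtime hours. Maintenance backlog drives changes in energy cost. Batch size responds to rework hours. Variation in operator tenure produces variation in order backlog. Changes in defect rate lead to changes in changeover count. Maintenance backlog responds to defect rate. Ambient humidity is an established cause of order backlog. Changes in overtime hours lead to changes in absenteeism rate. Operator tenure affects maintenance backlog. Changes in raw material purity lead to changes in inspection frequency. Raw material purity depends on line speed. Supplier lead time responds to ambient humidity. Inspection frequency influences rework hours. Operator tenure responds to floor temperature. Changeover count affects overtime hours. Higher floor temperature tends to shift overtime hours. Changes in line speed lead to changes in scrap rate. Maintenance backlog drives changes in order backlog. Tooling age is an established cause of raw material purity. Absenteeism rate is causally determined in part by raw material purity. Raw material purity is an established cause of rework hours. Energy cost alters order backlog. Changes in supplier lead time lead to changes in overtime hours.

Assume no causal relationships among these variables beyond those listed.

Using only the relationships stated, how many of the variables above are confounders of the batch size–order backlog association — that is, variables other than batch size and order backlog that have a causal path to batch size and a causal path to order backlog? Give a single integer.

2

The common causes are: floor temperature (to batch size via floor temperature → rework hours → batch size; to order backlog via floor temperature → overtime hours → order backlog); line speed (to batch size via line speed → raw material purity → rework hours → batch size; to order backlog via line speed → supplier lead time → overtime hours → order backlog).
Every other variable lacks a causal path to at least one of batch size and order backlog.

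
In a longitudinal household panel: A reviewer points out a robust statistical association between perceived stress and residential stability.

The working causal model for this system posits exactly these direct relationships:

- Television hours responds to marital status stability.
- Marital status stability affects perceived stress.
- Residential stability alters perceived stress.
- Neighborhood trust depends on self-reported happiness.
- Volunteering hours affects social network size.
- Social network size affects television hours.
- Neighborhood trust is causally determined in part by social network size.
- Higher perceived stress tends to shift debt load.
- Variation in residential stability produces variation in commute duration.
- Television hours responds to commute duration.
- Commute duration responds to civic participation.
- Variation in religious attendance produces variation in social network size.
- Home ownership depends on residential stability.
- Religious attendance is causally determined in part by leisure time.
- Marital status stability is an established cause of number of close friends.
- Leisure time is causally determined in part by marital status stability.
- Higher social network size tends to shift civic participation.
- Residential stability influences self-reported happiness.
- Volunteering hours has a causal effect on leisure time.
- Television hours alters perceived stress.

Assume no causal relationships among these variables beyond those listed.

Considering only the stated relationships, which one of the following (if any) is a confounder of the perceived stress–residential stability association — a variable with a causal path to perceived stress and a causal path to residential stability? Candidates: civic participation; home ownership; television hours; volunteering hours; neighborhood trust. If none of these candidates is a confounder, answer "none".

None of the listed candidates has causal paths to both perceived stress and residential stability in the stated relationships, so none is a common cause.

none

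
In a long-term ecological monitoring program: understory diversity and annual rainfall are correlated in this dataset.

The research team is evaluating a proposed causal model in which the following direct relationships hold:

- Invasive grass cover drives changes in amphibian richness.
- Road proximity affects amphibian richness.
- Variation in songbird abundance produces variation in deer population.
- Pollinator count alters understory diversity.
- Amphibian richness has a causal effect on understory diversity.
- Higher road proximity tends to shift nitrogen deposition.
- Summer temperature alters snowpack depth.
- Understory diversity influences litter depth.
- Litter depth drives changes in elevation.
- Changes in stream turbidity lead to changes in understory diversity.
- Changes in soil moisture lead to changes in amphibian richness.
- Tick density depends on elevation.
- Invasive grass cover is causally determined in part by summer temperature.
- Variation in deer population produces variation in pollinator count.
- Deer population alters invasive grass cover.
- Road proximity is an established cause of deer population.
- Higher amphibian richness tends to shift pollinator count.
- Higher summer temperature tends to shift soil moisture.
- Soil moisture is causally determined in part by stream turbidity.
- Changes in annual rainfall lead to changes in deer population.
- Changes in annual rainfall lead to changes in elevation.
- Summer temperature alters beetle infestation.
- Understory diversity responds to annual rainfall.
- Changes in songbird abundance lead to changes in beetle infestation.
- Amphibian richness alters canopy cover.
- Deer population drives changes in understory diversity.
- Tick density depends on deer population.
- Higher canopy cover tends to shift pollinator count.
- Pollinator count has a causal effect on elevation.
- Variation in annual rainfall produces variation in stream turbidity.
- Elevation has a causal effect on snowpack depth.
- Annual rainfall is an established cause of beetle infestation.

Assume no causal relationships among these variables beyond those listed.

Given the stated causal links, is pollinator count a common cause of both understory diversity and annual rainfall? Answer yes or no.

no

Pollinator count has no stated causal path to annual rainfall. A confounder must cause both variables, so pollinator count does not qualify.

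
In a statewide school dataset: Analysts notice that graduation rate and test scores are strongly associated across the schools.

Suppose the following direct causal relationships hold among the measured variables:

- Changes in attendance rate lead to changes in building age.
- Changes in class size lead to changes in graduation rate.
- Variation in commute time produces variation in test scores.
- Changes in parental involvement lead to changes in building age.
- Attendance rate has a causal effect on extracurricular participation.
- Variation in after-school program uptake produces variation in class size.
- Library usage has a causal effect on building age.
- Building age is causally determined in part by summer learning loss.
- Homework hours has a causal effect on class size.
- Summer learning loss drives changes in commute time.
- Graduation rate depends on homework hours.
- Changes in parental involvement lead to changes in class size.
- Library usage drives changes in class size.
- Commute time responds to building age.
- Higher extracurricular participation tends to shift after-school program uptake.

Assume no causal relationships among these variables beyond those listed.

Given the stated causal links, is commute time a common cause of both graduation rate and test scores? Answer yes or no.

Commute time has no stated causal path to graduation rate. A confounder must cause both variables, so commute time does not qualify.

no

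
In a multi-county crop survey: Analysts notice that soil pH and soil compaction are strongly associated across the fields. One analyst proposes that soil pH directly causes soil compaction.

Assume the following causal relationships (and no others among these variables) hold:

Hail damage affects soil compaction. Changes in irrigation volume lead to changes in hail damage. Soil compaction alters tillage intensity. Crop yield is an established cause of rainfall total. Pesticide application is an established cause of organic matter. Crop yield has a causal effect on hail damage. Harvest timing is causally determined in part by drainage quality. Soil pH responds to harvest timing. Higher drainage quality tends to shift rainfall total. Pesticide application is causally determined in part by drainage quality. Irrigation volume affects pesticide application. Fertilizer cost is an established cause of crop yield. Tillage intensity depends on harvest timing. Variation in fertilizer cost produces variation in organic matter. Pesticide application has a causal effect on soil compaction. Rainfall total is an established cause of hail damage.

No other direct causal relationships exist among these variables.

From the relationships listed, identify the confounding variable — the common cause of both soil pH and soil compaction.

Drainage quality has a causal path to soil pH (drainage quality → harvest timing → soil pH) and a separate causal path to soil compaction (drainage quality → pesticide application → soil compaction), so it is a common cause of both.
No stated relationship gives soil pH a causal route to soil compaction, so the correlation is explained by the shared upstream cause rather than a direct effect.

drainage quality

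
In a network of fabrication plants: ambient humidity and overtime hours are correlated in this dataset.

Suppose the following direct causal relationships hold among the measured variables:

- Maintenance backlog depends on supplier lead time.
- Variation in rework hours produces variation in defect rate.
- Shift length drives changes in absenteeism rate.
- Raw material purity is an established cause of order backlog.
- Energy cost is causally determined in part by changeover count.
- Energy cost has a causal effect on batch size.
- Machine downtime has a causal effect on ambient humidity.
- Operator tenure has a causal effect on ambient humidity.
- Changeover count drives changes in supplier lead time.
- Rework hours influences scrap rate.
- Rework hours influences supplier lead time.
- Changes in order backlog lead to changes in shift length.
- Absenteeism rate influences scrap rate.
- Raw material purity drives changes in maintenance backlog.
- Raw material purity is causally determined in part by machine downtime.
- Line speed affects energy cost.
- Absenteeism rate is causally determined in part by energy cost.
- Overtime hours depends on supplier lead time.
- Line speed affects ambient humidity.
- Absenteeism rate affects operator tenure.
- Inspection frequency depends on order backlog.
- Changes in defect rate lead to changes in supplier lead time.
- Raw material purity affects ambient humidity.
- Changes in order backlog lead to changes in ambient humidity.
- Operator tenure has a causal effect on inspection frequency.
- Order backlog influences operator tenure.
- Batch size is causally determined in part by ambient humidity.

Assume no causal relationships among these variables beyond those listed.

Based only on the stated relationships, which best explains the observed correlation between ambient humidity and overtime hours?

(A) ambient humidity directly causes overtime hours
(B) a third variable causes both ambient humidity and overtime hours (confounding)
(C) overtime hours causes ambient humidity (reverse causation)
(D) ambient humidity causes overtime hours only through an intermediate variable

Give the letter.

Changeover count causes ambient humidity (changeover count → energy cost → absenteeism rate → operator tenure → ambient humidity) and overtime hours (changeover count → supplier lead time → overtime hours) — a common cause creating the correlation.
There is no stated path from ambient humidity to overtime hours or from overtime hours to ambient humidity, so neither direct nor reverse causation applies.

B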